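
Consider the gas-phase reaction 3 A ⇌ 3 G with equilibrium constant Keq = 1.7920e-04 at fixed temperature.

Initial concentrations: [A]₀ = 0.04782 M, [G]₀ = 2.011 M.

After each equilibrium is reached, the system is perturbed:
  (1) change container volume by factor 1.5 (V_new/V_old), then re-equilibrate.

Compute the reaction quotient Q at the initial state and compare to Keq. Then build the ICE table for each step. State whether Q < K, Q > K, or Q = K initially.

Q₀ = 7.4372e+04 vs Keq = 1.7920e-04 ⇒ Q>K, reverse
Step 1:
                  A         G
  Initial   0.04782     2.011
  Change      1.901    -1.901
  Equil       1.949    0.1099
  solve Keq expr → x = -0.6337; check Q = 1.7920e-04
Then change container volume by factor 1.5 (V_new/V_old).
Step 2:
                  A         G
  Initial     1.299   0.07325
  Change          0         0
  Equil       1.299   0.07325
  solve Keq expr → x = 0; check Q = 1.7920e-04

Q₀ = 7.4372e+04; Q > K (proceeds reverse)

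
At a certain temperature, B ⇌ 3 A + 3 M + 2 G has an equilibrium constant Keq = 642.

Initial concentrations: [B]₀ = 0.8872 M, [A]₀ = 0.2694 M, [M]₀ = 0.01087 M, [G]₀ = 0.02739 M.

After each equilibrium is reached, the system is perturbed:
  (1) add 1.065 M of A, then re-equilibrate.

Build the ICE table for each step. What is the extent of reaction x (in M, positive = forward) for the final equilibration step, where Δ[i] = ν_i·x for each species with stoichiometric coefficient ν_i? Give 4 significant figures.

x = -0.08038 M

Q₀ = 2.1235e-11 vs Keq = 642 ⇒ Q<K, forward
Step 1:
                   B          A          M          G
  init        0.8872     0.2694    0.01087    0.02739
  Δ           -0.653      1.959      1.959      1.306
  eq          0.2342      2.228       1.97      1.333
  solve Keq expr → x = 0.653; check Q = 642
Then add 1.065 M of A.
Step 2:
                   B          A          M          G
  init        0.2342      3.293       1.97      1.333
  Δ          0.08038    -0.2412    -0.2412    -0.1608
  eq          0.3146      3.052      1.729      1.173
  solve Keq expr → x = -0.08038; check Q = 642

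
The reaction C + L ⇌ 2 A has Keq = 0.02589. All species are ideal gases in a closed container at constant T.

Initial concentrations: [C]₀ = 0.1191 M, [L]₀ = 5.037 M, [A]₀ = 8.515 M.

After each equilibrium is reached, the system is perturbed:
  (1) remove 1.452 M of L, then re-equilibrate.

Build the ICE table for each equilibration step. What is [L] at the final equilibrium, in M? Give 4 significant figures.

Q₀ = 120.9 vs Keq = 0.02589 ⇒ Q>K, reverse
Step 1:
                   C          L          A
  I           0.1191      5.037      8.515
  C            3.785      3.785     -7.571
  E            3.904      8.822     0.9444
  solve Keq expr → x = -3.785; check Q = 0.02589
Then remove 1.452 M of L.
Step 2:
                   C          L          A
  I            3.904       7.37     0.9444
  C          0.03744    0.03744   -0.07488
  E            3.942      7.408     0.8695
  solve Keq expr → x = -0.03744; check Q = 0.02589

[L]_eq = 7.408 M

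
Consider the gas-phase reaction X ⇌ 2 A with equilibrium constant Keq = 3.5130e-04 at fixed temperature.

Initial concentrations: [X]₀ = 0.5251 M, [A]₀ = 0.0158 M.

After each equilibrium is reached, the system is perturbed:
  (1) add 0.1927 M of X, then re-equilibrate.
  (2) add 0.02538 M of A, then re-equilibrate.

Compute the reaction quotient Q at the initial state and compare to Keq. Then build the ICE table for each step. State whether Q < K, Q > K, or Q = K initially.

Q₀ = 4.7541e-04 vs Keq = 3.5130e-04 ⇒ Q>K, reverse
Step 1:
                   X          A
  I           0.5251     0.0158
  C         0.001102  -0.002204
  E           0.5262     0.0136
  solve Keq expr → x = -0.001102; check Q = 3.5130e-04
Then add 0.1927 M of X.
Step 2:
                   X          A
  I           0.7189     0.0136
  C        -0.001142   0.002283
  E           0.7178    0.01588
  solve Keq expr → x = 0.001142; check Q = 3.5130e-04
Then add 0.02538 M of A.
Step 3:
                   X          A
  I           0.7178    0.04126
  C          0.01262   -0.02524
  E           0.7304    0.01602
  solve Keq expr → x = -0.01262; check Q = 3.5130e-04

Q₀ = 4.7541e-04; Q > K (proceeds reverse)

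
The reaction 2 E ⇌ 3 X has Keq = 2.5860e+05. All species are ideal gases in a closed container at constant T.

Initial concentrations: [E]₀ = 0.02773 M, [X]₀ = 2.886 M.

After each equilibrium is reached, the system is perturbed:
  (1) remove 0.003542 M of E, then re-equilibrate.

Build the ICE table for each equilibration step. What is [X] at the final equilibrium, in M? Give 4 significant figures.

Q₀ = 3.1260e+04 vs Keq = 2.5860e+05 ⇒ Q<K, forward
Step 1:
                   E          X
  I          0.02773      2.886
  C         -0.01795    0.02693
  E         0.009776      2.913
  solve Keq expr → x = 0.008977; check Q = 2.5860e+05
Then remove 0.003542 M of E.
Step 2:
                   E          X
  I         0.006234      2.913
  C         0.003515  -0.005273
  E          0.00975      2.908
  solve Keq expr → x = -0.001758; check Q = 2.5860e+05

[X]_eq = 2.908 M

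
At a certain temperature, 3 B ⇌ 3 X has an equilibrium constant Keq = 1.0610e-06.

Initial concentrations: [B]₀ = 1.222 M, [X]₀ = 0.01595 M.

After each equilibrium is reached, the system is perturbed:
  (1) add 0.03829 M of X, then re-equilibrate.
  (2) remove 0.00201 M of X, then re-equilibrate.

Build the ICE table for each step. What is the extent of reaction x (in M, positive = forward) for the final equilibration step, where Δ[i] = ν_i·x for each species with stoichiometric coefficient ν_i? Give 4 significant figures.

Q₀ = 2.2237e-06 vs Keq = 1.0610e-06 ⇒ Q>K, reverse
Step 1:
                  B         X
  I           1.222   0.01595
  C        0.003451 -0.003451
  E           1.225    0.0125
  solve Keq expr → x = -0.00115; check Q = 1.0610e-06
Then add 0.03829 M of X.
Step 2:
                  B         X
  I           1.225   0.05079
  C          0.0379   -0.0379
  E           1.263   0.01289
  solve Keq expr → x = -0.01263; check Q = 1.0610e-06
Then remove 0.00201 M of X.
Step 3:
                  B         X
  I           1.263   0.01088
  C        -0.00199   0.00199
  E           1.261   0.01287
  solve Keq expr → x = 6.6324e-04; check Q = 1.0610e-06

x = 6.6324e-04 M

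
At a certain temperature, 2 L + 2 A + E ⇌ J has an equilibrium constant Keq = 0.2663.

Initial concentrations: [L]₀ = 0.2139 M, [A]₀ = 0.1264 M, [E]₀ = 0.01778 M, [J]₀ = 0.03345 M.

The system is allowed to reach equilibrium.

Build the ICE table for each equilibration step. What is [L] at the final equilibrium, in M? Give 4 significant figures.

[L]_eq = 0.2807 M

Q₀ = 2574 vs Keq = 0.2663 ⇒ Q>K, reverse
Step 1:
                  L         A         E         J
  I          0.2139    0.1264   0.01778   0.03345
  C         0.06682   0.06682   0.03341  -0.03341
  E          0.2807    0.1932   0.05119 4.0106e-05
  solve Keq expr → x = -0.03341; check Q = 0.2663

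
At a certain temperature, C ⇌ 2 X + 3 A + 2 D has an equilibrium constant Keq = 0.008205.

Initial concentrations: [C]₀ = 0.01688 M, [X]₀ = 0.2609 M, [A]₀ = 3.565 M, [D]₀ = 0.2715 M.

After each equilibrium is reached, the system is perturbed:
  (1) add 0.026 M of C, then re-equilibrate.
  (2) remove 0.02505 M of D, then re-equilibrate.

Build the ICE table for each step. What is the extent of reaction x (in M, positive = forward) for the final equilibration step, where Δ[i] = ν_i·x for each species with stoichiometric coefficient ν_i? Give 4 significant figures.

Q₀ = 13.47 vs Keq = 0.008205 ⇒ Q>K, reverse
Step 1:
                  C         X         A         D
  I         0.01688    0.2609     3.565    0.2715
  C         0.09708   -0.1942   -0.2912   -0.1942
  E           0.114   0.06674     3.274   0.07734
  solve Keq expr → x = -0.09708; check Q = 0.008205
Then add 0.026 M of C.
Step 2:
                  C         X         A         D
  I            0.14   0.06674     3.274   0.07734
  C       -0.001728  0.003455  0.005183  0.003455
  E          0.1382    0.0702     3.279    0.0808
  solve Keq expr → x = 0.001728; check Q = 0.008205
Then remove 0.02505 M of D.
Step 3:
                  C         X         A         D
  I          0.1382    0.0702     3.279   0.05575
  C       -0.005796   0.01159   0.01739   0.01159
  E          0.1324   0.08179     3.296   0.06734
  solve Keq expr → x = 0.005796; check Q = 0.008205

x = 0.005796 M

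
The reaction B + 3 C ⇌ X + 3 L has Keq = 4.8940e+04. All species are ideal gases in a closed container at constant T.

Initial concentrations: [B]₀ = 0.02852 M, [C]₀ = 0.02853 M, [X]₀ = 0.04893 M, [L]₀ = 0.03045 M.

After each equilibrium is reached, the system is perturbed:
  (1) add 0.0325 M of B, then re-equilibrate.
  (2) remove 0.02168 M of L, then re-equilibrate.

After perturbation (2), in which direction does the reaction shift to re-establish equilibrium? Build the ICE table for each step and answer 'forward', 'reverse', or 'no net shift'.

Q₀ = 2.086 vs Keq = 4.8940e+04 ⇒ Q<K, forward
Step 1:
                    B           C           X           L
  I           0.02852     0.02853     0.04893     0.03045
  C         -0.008771    -0.02631    0.008771     0.02631
  E           0.01975    0.002218      0.0577     0.05676
  solve Keq expr → x = 0.008771; check Q = 4.8940e+04
Then add 0.0325 M of B.
Step 2:
                    B           C           X           L
  I           0.05225    0.002218      0.0577     0.05676
  C       -1.9791e-04 -5.9374e-04  1.9791e-04  5.9374e-04
  E           0.05205    0.001625      0.0579     0.05736
  solve Keq expr → x = 1.9791e-04; check Q = 4.8940e+04
Then remove 0.02168 M of L.
Step 3:
                    B           C           X           L
  I           0.05205    0.001625      0.0579     0.03568
  C       -1.9826e-04 -5.9479e-04  1.9826e-04  5.9479e-04
  E           0.05185     0.00103      0.0581     0.03627
  solve Keq expr → x = 1.9826e-04; check Q = 4.8940e+04

Direction: forward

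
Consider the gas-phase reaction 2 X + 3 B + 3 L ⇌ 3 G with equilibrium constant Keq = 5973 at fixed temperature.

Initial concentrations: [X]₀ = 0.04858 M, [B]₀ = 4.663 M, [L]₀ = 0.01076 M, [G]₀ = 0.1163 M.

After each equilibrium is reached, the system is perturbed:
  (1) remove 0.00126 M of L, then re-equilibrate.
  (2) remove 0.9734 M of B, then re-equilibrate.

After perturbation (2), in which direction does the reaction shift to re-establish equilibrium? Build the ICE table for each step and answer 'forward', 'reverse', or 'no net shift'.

Q₀ = 5277 vs Keq = 5973 ⇒ Q<K, forward
Step 1:
                  X         B         L         G
  I         0.04858     4.663   0.01076    0.1163
  C       -2.4464e-04 -3.6696e-04 -3.6696e-04 3.6696e-04
  E         0.04834     4.663   0.01039    0.1167
  solve Keq expr → x = 1.2232e-04; check Q = 5973
Then remove 0.00126 M of L.
Step 2:
                  X         B         L         G
  I         0.04834     4.663  0.009133    0.1167
  C       7.0897e-04  0.001063  0.001063 -0.001063
  E         0.04904     4.664    0.0102    0.1156
  solve Keq expr → x = -3.5448e-04; check Q = 5973
Then remove 0.9734 M of B.
Step 3:
                  X         B         L         G
  I         0.04904      3.69    0.0102    0.1156
  C        0.001462  0.002193  0.002193 -0.002193
  E         0.05051     3.692   0.01239    0.1134
  solve Keq expr → x = -7.3089e-04; check Q = 5973

Direction: reverse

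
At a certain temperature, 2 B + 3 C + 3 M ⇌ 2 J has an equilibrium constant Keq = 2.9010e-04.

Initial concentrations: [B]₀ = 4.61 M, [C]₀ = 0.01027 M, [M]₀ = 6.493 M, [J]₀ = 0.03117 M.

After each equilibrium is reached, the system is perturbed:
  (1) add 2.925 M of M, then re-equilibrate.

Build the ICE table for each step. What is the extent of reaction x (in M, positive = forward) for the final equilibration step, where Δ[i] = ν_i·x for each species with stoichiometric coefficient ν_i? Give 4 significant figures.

Q₀ = 0.1542 vs Keq = 2.9010e-04 ⇒ Q>K, reverse
Step 1:
                    B           C           M           J
  I              4.61     0.01027       6.493     0.03117
  C           0.02035     0.03052     0.03052    -0.02035
  E              4.63     0.04079       6.524     0.01082
  solve Keq expr → x = -0.01017; check Q = 2.9010e-04
Then add 2.925 M of M.
Step 2:
                    B           C           M           J
  I              4.63     0.04079       9.449     0.01082
  C         -0.004005   -0.006008   -0.006008    0.004005
  E             4.626     0.03478       9.443     0.01483
  solve Keq expr → x = 0.002003; check Q = 2.9010e-04

x = 0.002003 M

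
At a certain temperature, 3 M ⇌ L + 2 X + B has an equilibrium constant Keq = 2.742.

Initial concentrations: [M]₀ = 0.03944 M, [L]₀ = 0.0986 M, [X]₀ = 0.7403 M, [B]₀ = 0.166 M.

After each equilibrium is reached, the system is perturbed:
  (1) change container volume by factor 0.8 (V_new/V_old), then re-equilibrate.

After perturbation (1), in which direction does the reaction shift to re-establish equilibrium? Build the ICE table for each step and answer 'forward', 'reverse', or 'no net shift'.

Direction: reverse

Q₀ = 146.2 vs Keq = 2.742 ⇒ Q>K, reverse
Step 1:
                  M         L         X         B
  Initial   0.03944    0.0986    0.7403     0.166
  Change    0.08036  -0.02679  -0.05357  -0.02679
  Equil      0.1198   0.07181    0.6867    0.1392
  solve Keq expr → x = -0.02679; check Q = 2.742
Then change container volume by factor 0.8 (V_new/V_old).
Step 2:
                  M         L         X         B
  Initial    0.1498   0.08977    0.8584     0.174
  Change    0.00834  -0.00278  -0.00556  -0.00278
  Equil      0.1581   0.08699    0.8528    0.1712
  solve Keq expr → x = -0.00278; check Q = 2.742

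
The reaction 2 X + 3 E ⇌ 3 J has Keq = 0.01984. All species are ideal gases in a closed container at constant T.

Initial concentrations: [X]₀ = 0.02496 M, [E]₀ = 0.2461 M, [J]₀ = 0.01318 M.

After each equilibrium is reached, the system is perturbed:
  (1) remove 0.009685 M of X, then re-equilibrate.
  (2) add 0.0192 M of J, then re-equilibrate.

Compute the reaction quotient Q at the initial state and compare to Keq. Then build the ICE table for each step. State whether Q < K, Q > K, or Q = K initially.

Q₀ = 0.2466; Q > K (proceeds reverse)

Q₀ = 0.2466 vs Keq = 0.01984 ⇒ Q>K, reverse
Step 1:
                    X           E           J
  init        0.02496      0.2461     0.01318
  Δ          0.004441    0.006662   -0.006662
  eq           0.0294      0.2528    0.006518
  solve Keq expr → x = -0.002221; check Q = 0.01984
Then remove 0.009685 M of X.
Step 2:
                    X           E           J
  init        0.01972      0.2528    0.006518
  Δ        8.9769e-04    0.001347   -0.001347
  eq          0.02061      0.2541    0.005172
  solve Keq expr → x = -4.4885e-04; check Q = 0.01984
Then add 0.0192 M of J.
Step 3:
                    X           E           J
  init        0.02061      0.2541     0.02437
  Δ           0.01132     0.01698    -0.01698
  eq          0.03194      0.2711    0.007387
  solve Keq expr → x = -0.005661; check Q = 0.01984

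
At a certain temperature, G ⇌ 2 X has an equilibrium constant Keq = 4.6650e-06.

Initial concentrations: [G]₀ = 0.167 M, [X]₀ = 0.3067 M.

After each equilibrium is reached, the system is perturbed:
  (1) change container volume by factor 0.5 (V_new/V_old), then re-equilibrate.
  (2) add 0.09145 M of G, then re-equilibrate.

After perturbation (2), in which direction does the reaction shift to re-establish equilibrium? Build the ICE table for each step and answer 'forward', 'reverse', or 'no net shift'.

Q₀ = 0.5633 vs Keq = 4.6650e-06 ⇒ Q>K, reverse
Step 1:
                    G           X
  Initial       0.167      0.3067
  Change       0.1527     -0.3055
  Equil        0.3197    0.001221
  solve Keq expr → x = -0.1527; check Q = 4.6650e-06
Then change container volume by factor 0.5 (V_new/V_old).
Step 2:
                    G           X
  Initial      0.6395    0.002443
  Change   3.5747e-04 -7.1494e-04
  Equil        0.6398    0.001728
  solve Keq expr → x = -3.5747e-04; check Q = 4.6650e-06
Then add 0.09145 M of G.
Step 3:
                    G           X
  Initial      0.7313    0.001728
  Change  -5.9634e-05  1.1927e-04
  Equil        0.7312    0.001847
  solve Keq expr → x = 5.9634e-05; check Q = 4.6650e-06

Direction: forward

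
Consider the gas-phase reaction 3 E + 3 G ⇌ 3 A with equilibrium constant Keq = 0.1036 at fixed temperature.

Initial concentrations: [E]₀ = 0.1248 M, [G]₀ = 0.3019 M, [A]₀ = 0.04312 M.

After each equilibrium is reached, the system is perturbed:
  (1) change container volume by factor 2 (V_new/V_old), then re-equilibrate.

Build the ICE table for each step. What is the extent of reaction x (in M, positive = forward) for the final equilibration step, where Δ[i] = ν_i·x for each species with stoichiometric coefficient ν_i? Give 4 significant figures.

Q₀ = 1.499 vs Keq = 0.1036 ⇒ Q>K, reverse
Step 1:
                   E          G          A
  I           0.1248     0.3019    0.04312
  C          0.02101    0.02101   -0.02101
  E           0.1458     0.3229    0.02211
  solve Keq expr → x = -0.007002; check Q = 0.1036
Then change container volume by factor 2 (V_new/V_old).
Step 2:
                   E          G          A
  I           0.0729     0.1615    0.01106
  C          0.00497    0.00497   -0.00497
  E          0.07787     0.1664   0.006087
  solve Keq expr → x = -0.001657; check Q = 0.1036

x = -0.001657 M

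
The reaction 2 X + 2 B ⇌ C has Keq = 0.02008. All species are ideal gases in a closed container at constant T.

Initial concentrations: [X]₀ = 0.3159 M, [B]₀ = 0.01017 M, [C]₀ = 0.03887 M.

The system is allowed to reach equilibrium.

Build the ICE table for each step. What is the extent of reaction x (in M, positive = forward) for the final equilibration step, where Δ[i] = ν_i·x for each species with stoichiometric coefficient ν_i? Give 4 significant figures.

x = -0.03885 M

Q₀ = 3766 vs Keq = 0.02008 ⇒ Q>K, reverse
Step 1:
                    X           B           C
  Initial      0.3159     0.01017     0.03887
  Change      0.07769     0.07769    -0.03885
  Equil        0.3936     0.08786  2.4014e-05
  solve Keq expr → x = -0.03885; check Q = 0.02008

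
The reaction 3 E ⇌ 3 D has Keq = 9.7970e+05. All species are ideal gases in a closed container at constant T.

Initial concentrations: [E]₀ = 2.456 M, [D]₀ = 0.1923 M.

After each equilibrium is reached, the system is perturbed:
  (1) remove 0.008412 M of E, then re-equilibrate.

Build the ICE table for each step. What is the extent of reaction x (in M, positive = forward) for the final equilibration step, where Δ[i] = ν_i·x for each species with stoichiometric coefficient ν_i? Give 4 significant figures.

Q₀ = 4.8001e-04 vs Keq = 9.7970e+05 ⇒ Q<K, forward
Step 1:
                    E           D
  Initial       2.456      0.1923
  Change        -2.43        2.43
  Equil        0.0264       2.622
  solve Keq expr → x = 0.8099; check Q = 9.7970e+05
Then remove 0.008412 M of E.
Step 2:
                    E           D
  Initial     0.01799       2.622
  Change     0.008328   -0.008328
  Equil       0.02632       2.614
  solve Keq expr → x = -0.002776; check Q = 9.7970e+05

x = -0.002776 M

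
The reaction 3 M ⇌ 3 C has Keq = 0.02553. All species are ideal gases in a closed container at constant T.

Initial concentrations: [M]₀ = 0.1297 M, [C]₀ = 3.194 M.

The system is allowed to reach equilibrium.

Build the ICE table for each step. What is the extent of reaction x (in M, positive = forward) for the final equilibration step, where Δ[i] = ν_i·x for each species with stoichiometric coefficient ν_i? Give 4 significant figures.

Q₀ = 1.4934e+04 vs Keq = 0.02553 ⇒ Q>K, reverse
Step 1:
                    M           C
  I            0.1297       3.194
  C             2.438      -2.438
  E             2.568      0.7561
  solve Keq expr → x = -0.8126; check Q = 0.02553

x = -0.8126 M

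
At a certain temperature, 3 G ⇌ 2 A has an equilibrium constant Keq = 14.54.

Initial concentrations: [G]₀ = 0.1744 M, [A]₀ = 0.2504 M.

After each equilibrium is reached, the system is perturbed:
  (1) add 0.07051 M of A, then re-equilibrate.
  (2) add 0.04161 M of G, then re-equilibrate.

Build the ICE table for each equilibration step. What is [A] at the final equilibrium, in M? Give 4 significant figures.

[A]_eq = 0.3335 M

Q₀ = 11.82 vs Keq = 14.54 ⇒ Q<K, forward
Step 1:
                   G          A
  init        0.1744     0.2504
  Δ        -0.009033   0.006022
  eq          0.1654     0.2564
  solve Keq expr → x = 0.003011; check Q = 14.54
Then add 0.07051 M of A.
Step 2:
                   G          A
  init        0.1654     0.3269
  Δ          0.02296    -0.0153
  eq          0.1883     0.3116
  solve Keq expr → x = -0.007652; check Q = 14.54
Then add 0.04161 M of G.
Step 3:
                   G          A
  init        0.2299     0.3116
  Δ         -0.03288    0.02192
  eq          0.1971     0.3335
  solve Keq expr → x = 0.01096; check Q = 14.54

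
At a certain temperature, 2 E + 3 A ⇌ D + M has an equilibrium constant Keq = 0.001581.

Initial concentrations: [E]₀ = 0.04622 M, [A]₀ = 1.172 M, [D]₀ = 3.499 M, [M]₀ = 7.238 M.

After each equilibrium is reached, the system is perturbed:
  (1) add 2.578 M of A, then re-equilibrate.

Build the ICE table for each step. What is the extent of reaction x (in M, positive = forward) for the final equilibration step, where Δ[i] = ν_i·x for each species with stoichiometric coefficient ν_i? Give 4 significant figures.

x = 0.328 M

Q₀ = 7364 vs Keq = 0.001581 ⇒ Q>K, reverse
Step 1:
                  E         A         D         M
  init      0.04622     1.172     3.499     7.238
  Δ           3.875     5.812    -1.937    -1.937
  eq          3.921     6.984     1.562     5.301
  solve Keq expr → x = -1.937; check Q = 0.001581
Then add 2.578 M of A.
Step 2:
                  E         A         D         M
  init        3.921     9.562     1.562     5.301
  Δ         -0.6559   -0.9839     0.328     0.328
  eq          3.265     8.578      1.89     5.629
  solve Keq expr → x = 0.328; check Q = 0.001581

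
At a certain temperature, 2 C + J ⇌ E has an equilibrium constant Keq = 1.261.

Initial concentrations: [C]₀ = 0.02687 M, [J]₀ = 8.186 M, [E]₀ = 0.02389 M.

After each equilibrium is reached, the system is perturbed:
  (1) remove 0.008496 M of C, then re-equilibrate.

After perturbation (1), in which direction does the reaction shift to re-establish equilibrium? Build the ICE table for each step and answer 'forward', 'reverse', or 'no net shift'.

Q₀ = 4.042 vs Keq = 1.261 ⇒ Q>K, reverse
Step 1:
                    C           J           E
  I           0.02687       8.186     0.02389
  C           0.01373    0.006863   -0.006863
  E            0.0406       8.193     0.01703
  solve Keq expr → x = -0.006863; check Q = 1.261
Then remove 0.008496 M of C.
Step 2:
                    C           J           E
  I            0.0321       8.193     0.01703
  C          0.005238    0.002619   -0.002619
  E           0.03734       8.195     0.01441
  solve Keq expr → x = -0.002619; check Q = 1.261

Direction: reverse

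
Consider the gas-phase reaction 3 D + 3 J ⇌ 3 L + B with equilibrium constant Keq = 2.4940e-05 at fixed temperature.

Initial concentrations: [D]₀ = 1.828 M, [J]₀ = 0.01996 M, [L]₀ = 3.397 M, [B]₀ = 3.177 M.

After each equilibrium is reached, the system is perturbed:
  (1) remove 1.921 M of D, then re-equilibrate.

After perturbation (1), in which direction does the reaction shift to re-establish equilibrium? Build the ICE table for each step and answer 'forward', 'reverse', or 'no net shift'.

Direction: reverse

Q₀ = 2.5639e+06 vs Keq = 2.4940e-05 ⇒ Q>K, reverse
Step 1:
                  D         J         L         B
  Initial     1.828   0.01996     3.397     3.177
  Change      3.057     3.057    -3.057    -1.019
  Equil       4.885     3.077    0.3399     2.158
  solve Keq expr → x = -1.019; check Q = 2.4940e-05
Then remove 1.921 M of D.
Step 2:
                  D         J         L         B
  Initial     2.964     3.077    0.3399     2.158
  Change     0.1161    0.1161   -0.1161  -0.03871
  Equil        3.08     3.193    0.2237     2.119
  solve Keq expr → x = -0.03871; check Q = 2.4940e-05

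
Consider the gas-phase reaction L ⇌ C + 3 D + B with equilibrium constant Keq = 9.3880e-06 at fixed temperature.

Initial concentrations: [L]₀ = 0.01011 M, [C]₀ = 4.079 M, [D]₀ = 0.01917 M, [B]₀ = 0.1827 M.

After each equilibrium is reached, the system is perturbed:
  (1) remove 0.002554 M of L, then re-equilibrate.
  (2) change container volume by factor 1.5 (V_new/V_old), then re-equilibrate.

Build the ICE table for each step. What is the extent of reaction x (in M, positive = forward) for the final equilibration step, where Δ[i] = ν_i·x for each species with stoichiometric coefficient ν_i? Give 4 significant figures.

x = 7.8640e-04 M

Q₀ = 5.1929e-04 vs Keq = 9.3880e-06 ⇒ Q>K, reverse
Step 1:
                   L          C          D          B
  I          0.01011      4.079    0.01917     0.1827
  C         0.004478  -0.004478   -0.01344  -0.004478
  E          0.01459      4.075   0.005735     0.1782
  solve Keq expr → x = -0.004478; check Q = 9.3880e-06
Then remove 0.002554 M of L.
Step 2:
                   L          C          D          B
  I          0.01203      4.075   0.005735     0.1782
  C       1.1280e-04 -1.1280e-04 -3.3841e-04 -1.1280e-04
  E          0.01215      4.074   0.005396     0.1781
  solve Keq expr → x = -1.1280e-04; check Q = 9.3880e-06
Then change container volume by factor 1.5 (V_new/V_old).
Step 3:
                   L          C          D          B
  I         0.008098      2.716   0.003598     0.1187
  C       -7.8640e-04 7.8640e-04   0.002359 7.8640e-04
  E         0.007312      2.717   0.005957     0.1195
  solve Keq expr → x = 7.8640e-04; check Q = 9.3880e-06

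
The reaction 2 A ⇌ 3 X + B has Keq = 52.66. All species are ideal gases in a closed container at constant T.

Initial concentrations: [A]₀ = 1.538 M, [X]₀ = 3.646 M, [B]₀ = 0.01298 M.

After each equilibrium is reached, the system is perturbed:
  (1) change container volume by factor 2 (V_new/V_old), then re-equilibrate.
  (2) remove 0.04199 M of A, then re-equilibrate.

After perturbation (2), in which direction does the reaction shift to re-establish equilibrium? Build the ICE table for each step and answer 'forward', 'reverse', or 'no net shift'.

Direction: reverse

Q₀ = 0.266 vs Keq = 52.66 ⇒ Q<K, forward
Step 1:
                   A          X          B
  Initial      1.538      3.646    0.01298
  Change     -0.6965      1.045     0.3483
  Equil       0.8415      4.691     0.3612
  solve Keq expr → x = 0.3483; check Q = 52.66
Then change container volume by factor 2 (V_new/V_old).
Step 2:
                   A          X          B
  Initial     0.4207      2.345     0.1806
  Change     -0.1393     0.2089    0.06965
  Equil       0.2814      2.554     0.2503
  solve Keq expr → x = 0.06965; check Q = 52.66
Then remove 0.04199 M of A.
Step 3:
                   A          X          B
  Initial     0.2394      2.554     0.2503
  Change     0.02753    -0.0413   -0.01377
  Equil        0.267      2.513     0.2365
  solve Keq expr → x = -0.01377; check Q = 52.66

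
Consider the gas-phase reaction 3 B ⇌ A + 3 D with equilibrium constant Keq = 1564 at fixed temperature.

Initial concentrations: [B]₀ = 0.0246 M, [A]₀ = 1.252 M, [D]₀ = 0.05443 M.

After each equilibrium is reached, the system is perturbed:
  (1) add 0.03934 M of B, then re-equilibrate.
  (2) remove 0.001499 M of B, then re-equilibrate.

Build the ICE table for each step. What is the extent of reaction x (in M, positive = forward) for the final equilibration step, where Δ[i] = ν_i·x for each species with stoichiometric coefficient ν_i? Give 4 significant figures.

x = -4.5666e-04 M

Q₀ = 13.56 vs Keq = 1564 ⇒ Q<K, forward
Step 1:
                  B         A         D
  Initial    0.0246     1.252   0.05443
  Change   -0.01788  0.005959   0.01788
  Equil    0.006724     1.258   0.07231
  solve Keq expr → x = 0.005959; check Q = 1564
Then add 0.03934 M of B.
Step 2:
                  B         A         D
  Initial   0.04606     1.258   0.07231
  Change   -0.03596   0.01199   0.03596
  Equil      0.0101      1.27    0.1083
  solve Keq expr → x = 0.01199; check Q = 1564
Then remove 0.001499 M of B.
Step 3:
                  B         A         D
  Initial  0.008602      1.27    0.1083
  Change    0.00137 -4.5666e-04  -0.00137
  Equil    0.009972     1.269    0.1069
  solve Keq expr → x = -4.5666e-04; check Q = 1564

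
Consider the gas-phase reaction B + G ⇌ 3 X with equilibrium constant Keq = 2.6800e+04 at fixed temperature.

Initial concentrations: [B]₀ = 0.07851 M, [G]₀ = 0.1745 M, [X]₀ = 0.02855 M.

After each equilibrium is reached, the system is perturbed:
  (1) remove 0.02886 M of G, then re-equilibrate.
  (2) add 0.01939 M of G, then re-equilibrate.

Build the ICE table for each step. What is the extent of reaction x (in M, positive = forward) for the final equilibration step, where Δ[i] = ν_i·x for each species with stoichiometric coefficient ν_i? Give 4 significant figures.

Q₀ = 0.001699 vs Keq = 2.6800e+04 ⇒ Q<K, forward
Step 1:
                  B         G         X
  init      0.07851    0.1745   0.02855
  Δ         -0.0785   -0.0785    0.2355
  eq      7.1566e-06     0.096    0.2641
  solve Keq expr → x = 0.0785; check Q = 2.6800e+04
Then remove 0.02886 M of G.
Step 2:
                  B         G         X
  init    7.1566e-06   0.06714    0.2641
  Δ       3.0748e-06 3.0748e-06 -9.2245e-06
  eq      1.0231e-05   0.06714     0.264
  solve Keq expr → x = -3.0748e-06; check Q = 2.6800e+04
Then add 0.01939 M of G.
Step 3:
                  B         G         X
  init    1.0231e-05   0.08653     0.264
  Δ       -2.2919e-06 -2.2919e-06 6.8756e-06
  eq      7.9396e-06   0.08653    0.2641
  solve Keq expr → x = 2.2919e-06; check Q = 2.6800e+04

x = 2.2919e-06 M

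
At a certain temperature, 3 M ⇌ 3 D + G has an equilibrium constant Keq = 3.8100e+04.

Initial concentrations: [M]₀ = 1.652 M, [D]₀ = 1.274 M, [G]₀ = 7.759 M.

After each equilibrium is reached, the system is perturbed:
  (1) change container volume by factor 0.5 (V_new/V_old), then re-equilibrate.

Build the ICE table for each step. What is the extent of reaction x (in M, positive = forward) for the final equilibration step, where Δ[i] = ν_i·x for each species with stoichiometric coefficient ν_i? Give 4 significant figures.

x = -0.02664 M

Q₀ = 3.559 vs Keq = 3.8100e+04 ⇒ Q<K, forward
Step 1:
                  M         D         G
  I           1.652     1.274     7.759
  C          -1.486     1.486    0.4954
  E          0.1658      2.76     8.254
  solve Keq expr → x = 0.4954; check Q = 3.8100e+04
Then change container volume by factor 0.5 (V_new/V_old).
Step 2:
                  M         D         G
  I          0.3316      5.52     16.51
  C         0.07991  -0.07991  -0.02664
  E          0.4115     5.441     16.48
  solve Keq expr → x = -0.02664; check Q = 3.8100e+04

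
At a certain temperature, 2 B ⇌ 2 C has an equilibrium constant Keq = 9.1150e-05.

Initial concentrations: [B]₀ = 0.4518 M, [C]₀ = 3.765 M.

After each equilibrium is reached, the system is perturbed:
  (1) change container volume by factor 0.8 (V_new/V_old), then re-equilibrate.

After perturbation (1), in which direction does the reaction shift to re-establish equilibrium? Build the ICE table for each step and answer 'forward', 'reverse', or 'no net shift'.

Direction: no net shift

Q₀ = 69.44 vs Keq = 9.1150e-05 ⇒ Q>K, reverse
Step 1:
                   B          C
  I           0.4518      3.765
  C            3.725     -3.725
  E            4.177    0.03988
  solve Keq expr → x = -1.863; check Q = 9.1150e-05
Then change container volume by factor 0.8 (V_new/V_old).
Step 2:
                   B          C
  I            5.221    0.04985
  C                0          0
  E            5.221    0.04985
  solve Keq expr → x = 0; check Q = 9.1150e-05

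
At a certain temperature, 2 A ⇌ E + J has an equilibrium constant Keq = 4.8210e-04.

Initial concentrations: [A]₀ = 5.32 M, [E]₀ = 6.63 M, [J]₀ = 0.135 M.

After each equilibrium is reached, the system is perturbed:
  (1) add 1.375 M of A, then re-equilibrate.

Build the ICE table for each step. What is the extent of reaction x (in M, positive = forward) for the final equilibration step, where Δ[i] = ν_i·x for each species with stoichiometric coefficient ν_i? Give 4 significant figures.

Q₀ = 0.03162 vs Keq = 4.8210e-04 ⇒ Q>K, reverse
Step 1:
                   A          E          J
  I             5.32       6.63      0.135
  C           0.2654    -0.1327    -0.1327
  E            5.585      6.497   0.002315
  solve Keq expr → x = -0.1327; check Q = 4.8210e-04
Then add 1.375 M of A.
Step 2:
                   A          E          J
  I             6.96      6.497   0.002315
  C        -0.002553   0.001277   0.001277
  E            6.958      6.499   0.003591
  solve Keq expr → x = 0.001277; check Q = 4.8210e-04

x = 0.001277 M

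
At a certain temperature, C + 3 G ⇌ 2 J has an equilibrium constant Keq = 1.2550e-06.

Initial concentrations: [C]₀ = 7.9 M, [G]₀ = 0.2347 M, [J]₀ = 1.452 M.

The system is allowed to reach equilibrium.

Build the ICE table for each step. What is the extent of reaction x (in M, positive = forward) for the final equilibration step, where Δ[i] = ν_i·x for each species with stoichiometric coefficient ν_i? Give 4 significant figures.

Q₀ = 20.64 vs Keq = 1.2550e-06 ⇒ Q>K, reverse
Step 1:
                  C         G         J
  init          7.9    0.2347     1.452
  Δ          0.7199      2.16     -1.44
  eq           8.62     2.394   0.01219
  solve Keq expr → x = -0.7199; check Q = 1.2550e-06

x = -0.7199 M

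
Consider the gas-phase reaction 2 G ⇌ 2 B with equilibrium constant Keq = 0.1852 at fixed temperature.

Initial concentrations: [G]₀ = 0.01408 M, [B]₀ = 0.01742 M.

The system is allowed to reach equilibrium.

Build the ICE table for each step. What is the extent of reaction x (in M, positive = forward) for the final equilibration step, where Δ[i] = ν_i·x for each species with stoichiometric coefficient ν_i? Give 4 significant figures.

x = -0.003971 M

Q₀ = 1.531 vs Keq = 0.1852 ⇒ Q>K, reverse
Step 1:
                  G         B
  Initial   0.01408   0.01742
  Change   0.007943 -0.007943
  Equil     0.02202  0.009477
  solve Keq expr → x = -0.003971; check Q = 0.1852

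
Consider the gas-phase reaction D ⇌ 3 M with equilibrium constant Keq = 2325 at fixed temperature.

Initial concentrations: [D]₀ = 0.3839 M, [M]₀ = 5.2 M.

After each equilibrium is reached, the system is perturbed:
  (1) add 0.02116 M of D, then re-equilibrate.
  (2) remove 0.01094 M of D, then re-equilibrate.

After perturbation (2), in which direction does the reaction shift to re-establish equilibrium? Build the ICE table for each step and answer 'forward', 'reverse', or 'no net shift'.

Q₀ = 366.3 vs Keq = 2325 ⇒ Q<K, forward
Step 1:
                  D         M
  I          0.3839       5.2
  C          -0.288     0.864
  E         0.09591     6.064
  solve Keq expr → x = 0.288; check Q = 2325
Then add 0.02116 M of D.
Step 2:
                  D         M
  I          0.1171     6.064
  C         -0.0185   0.05551
  E         0.09856     6.119
  solve Keq expr → x = 0.0185; check Q = 2325
Then remove 0.01094 M of D.
Step 3:
                  D         M
  I         0.08762     6.119
  C        0.009561  -0.02868
  E         0.09719     6.091
  solve Keq expr → x = -0.009561; check Q = 2325

Direction: reverse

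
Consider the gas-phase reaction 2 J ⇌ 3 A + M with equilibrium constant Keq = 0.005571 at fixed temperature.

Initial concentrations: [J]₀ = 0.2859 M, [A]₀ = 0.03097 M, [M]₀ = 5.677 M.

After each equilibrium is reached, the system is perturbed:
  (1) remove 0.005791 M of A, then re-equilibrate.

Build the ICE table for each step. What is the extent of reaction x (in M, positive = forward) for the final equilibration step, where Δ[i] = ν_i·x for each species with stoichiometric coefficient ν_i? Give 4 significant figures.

x = 0.001806 M

Q₀ = 0.002063 vs Keq = 0.005571 ⇒ Q<K, forward
Step 1:
                    J           A           M
  Initial      0.2859     0.03097       5.677
  Change    -0.007587     0.01138    0.003794
  Equil        0.2783     0.04235       5.681
  solve Keq expr → x = 0.003794; check Q = 0.005571
Then remove 0.005791 M of A.
Step 2:
                    J           A           M
  Initial      0.2783     0.03656       5.681
  Change    -0.003613    0.005419    0.001806
  Equil        0.2747     0.04198       5.683
  solve Keq expr → x = 0.001806; check Q = 0.005571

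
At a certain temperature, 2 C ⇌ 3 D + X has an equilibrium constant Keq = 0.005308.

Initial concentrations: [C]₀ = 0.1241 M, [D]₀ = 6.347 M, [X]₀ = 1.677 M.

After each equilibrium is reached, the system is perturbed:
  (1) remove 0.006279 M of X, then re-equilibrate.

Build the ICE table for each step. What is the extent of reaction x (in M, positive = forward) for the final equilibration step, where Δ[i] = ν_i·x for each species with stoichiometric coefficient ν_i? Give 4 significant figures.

x = 0.005343 M

Q₀ = 2.7842e+04 vs Keq = 0.005308 ⇒ Q>K, reverse
Step 1:
                    C           D           X
  I            0.1241       6.347       1.677
  C             3.307      -4.961      -1.654
  E             3.431       1.386     0.02345
  solve Keq expr → x = -1.654; check Q = 0.005308
Then remove 0.006279 M of X.
Step 2:
                    C           D           X
  I             3.431       1.386     0.01717
  C          -0.01069     0.01603    0.005343
  E             3.421       1.402     0.02252
  solve Keq expr → x = 0.005343; check Q = 0.005308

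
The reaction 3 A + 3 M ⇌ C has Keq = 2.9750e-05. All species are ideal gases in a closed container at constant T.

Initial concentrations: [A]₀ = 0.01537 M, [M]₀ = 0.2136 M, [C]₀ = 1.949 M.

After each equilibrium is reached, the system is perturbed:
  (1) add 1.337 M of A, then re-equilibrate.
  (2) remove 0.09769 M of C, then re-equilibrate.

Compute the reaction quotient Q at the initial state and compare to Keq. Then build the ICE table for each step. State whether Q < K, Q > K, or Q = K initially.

Q₀ = 5.5079e+07 vs Keq = 2.9750e-05 ⇒ Q>K, reverse
Step 1:
                  A         M         C
  I         0.01537    0.2136     1.949
  C           4.715     4.715    -1.572
  E           4.731     4.929    0.3772
  solve Keq expr → x = -1.572; check Q = 2.9750e-05
Then add 1.337 M of A.
Step 2:
                  A         M         C
  I           6.068     4.929    0.3772
  C         -0.3922   -0.3922    0.1307
  E           5.676     4.537    0.5079
  solve Keq expr → x = 0.1307; check Q = 2.9750e-05
Then remove 0.09769 M of C.
Step 3:
                  A         M         C
  I           5.676     4.537    0.4102
  C         -0.1078   -0.1078   0.03593
  E           5.568     4.429    0.4462
  solve Keq expr → x = 0.03593; check Q = 2.9750e-05

Q₀ = 5.5079e+07; Q > K (proceeds reverse)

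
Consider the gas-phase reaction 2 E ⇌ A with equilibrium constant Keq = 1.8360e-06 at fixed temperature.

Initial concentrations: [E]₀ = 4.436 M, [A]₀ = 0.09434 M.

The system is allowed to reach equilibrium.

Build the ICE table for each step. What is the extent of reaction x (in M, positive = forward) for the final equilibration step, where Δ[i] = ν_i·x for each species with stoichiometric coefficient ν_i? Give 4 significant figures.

Q₀ = 0.004794 vs Keq = 1.8360e-06 ⇒ Q>K, reverse
Step 1:
                  E         A
  init        4.436   0.09434
  Δ          0.1886   -0.0943
  eq          4.625 3.9266e-05
  solve Keq expr → x = -0.0943; check Q = 1.8360e-06

x = -0.0943 M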